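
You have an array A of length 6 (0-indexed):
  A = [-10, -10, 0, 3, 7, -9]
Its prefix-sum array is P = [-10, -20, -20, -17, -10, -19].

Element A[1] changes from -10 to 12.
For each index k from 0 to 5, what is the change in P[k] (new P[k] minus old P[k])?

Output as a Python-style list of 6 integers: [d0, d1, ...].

Answer: [0, 22, 22, 22, 22, 22]

Derivation:
Element change: A[1] -10 -> 12, delta = 22
For k < 1: P[k] unchanged, delta_P[k] = 0
For k >= 1: P[k] shifts by exactly 22
Delta array: [0, 22, 22, 22, 22, 22]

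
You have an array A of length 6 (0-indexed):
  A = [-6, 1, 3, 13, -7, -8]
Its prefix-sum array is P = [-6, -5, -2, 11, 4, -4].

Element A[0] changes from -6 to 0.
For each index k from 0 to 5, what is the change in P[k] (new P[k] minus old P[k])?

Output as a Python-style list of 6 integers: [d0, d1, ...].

Element change: A[0] -6 -> 0, delta = 6
For k < 0: P[k] unchanged, delta_P[k] = 0
For k >= 0: P[k] shifts by exactly 6
Delta array: [6, 6, 6, 6, 6, 6]

Answer: [6, 6, 6, 6, 6, 6]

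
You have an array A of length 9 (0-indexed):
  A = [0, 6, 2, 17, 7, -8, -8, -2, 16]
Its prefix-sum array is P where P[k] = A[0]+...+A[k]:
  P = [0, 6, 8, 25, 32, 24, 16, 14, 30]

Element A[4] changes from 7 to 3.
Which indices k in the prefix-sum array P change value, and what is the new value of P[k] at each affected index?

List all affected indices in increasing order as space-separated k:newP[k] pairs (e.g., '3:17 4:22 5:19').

P[k] = A[0] + ... + A[k]
P[k] includes A[4] iff k >= 4
Affected indices: 4, 5, ..., 8; delta = -4
  P[4]: 32 + -4 = 28
  P[5]: 24 + -4 = 20
  P[6]: 16 + -4 = 12
  P[7]: 14 + -4 = 10
  P[8]: 30 + -4 = 26

Answer: 4:28 5:20 6:12 7:10 8:26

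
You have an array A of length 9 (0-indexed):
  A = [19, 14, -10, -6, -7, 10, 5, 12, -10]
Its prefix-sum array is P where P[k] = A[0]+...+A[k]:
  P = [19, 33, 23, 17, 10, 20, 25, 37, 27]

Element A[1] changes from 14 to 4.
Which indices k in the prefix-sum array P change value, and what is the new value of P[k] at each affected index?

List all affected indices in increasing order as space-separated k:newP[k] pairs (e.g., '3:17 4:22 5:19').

Answer: 1:23 2:13 3:7 4:0 5:10 6:15 7:27 8:17

Derivation:
P[k] = A[0] + ... + A[k]
P[k] includes A[1] iff k >= 1
Affected indices: 1, 2, ..., 8; delta = -10
  P[1]: 33 + -10 = 23
  P[2]: 23 + -10 = 13
  P[3]: 17 + -10 = 7
  P[4]: 10 + -10 = 0
  P[5]: 20 + -10 = 10
  P[6]: 25 + -10 = 15
  P[7]: 37 + -10 = 27
  P[8]: 27 + -10 = 17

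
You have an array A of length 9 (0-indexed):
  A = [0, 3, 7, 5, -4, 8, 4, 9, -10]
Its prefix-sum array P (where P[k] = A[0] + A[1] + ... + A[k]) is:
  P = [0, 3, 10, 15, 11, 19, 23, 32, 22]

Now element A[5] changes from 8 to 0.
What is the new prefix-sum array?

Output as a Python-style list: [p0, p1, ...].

Change: A[5] 8 -> 0, delta = -8
P[k] for k < 5: unchanged (A[5] not included)
P[k] for k >= 5: shift by delta = -8
  P[0] = 0 + 0 = 0
  P[1] = 3 + 0 = 3
  P[2] = 10 + 0 = 10
  P[3] = 15 + 0 = 15
  P[4] = 11 + 0 = 11
  P[5] = 19 + -8 = 11
  P[6] = 23 + -8 = 15
  P[7] = 32 + -8 = 24
  P[8] = 22 + -8 = 14

Answer: [0, 3, 10, 15, 11, 11, 15, 24, 14]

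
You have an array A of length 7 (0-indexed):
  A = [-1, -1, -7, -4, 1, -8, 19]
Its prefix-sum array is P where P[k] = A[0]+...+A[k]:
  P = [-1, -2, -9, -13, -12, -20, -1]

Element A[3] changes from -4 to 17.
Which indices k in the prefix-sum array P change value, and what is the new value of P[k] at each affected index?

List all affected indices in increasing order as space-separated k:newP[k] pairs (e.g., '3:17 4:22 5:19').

P[k] = A[0] + ... + A[k]
P[k] includes A[3] iff k >= 3
Affected indices: 3, 4, ..., 6; delta = 21
  P[3]: -13 + 21 = 8
  P[4]: -12 + 21 = 9
  P[5]: -20 + 21 = 1
  P[6]: -1 + 21 = 20

Answer: 3:8 4:9 5:1 6:20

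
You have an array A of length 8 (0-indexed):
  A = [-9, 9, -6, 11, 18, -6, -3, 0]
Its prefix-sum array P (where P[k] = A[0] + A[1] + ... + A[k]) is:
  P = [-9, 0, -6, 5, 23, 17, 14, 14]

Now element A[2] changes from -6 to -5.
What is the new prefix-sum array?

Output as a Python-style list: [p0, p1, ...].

Change: A[2] -6 -> -5, delta = 1
P[k] for k < 2: unchanged (A[2] not included)
P[k] for k >= 2: shift by delta = 1
  P[0] = -9 + 0 = -9
  P[1] = 0 + 0 = 0
  P[2] = -6 + 1 = -5
  P[3] = 5 + 1 = 6
  P[4] = 23 + 1 = 24
  P[5] = 17 + 1 = 18
  P[6] = 14 + 1 = 15
  P[7] = 14 + 1 = 15

Answer: [-9, 0, -5, 6, 24, 18, 15, 15]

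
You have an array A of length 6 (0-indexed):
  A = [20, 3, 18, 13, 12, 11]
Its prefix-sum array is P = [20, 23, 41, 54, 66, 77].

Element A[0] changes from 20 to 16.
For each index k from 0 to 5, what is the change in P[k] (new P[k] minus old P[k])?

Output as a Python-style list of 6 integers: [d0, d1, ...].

Answer: [-4, -4, -4, -4, -4, -4]

Derivation:
Element change: A[0] 20 -> 16, delta = -4
For k < 0: P[k] unchanged, delta_P[k] = 0
For k >= 0: P[k] shifts by exactly -4
Delta array: [-4, -4, -4, -4, -4, -4]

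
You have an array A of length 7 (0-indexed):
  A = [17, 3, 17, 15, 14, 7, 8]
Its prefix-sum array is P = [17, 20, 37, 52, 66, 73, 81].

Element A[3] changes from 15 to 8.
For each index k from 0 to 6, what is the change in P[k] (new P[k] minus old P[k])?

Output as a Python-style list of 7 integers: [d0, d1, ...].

Element change: A[3] 15 -> 8, delta = -7
For k < 3: P[k] unchanged, delta_P[k] = 0
For k >= 3: P[k] shifts by exactly -7
Delta array: [0, 0, 0, -7, -7, -7, -7]

Answer: [0, 0, 0, -7, -7, -7, -7]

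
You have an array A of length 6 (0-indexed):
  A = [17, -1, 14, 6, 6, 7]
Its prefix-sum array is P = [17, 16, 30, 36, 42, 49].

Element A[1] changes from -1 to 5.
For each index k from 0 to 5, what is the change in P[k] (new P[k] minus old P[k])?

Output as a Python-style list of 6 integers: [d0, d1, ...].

Answer: [0, 6, 6, 6, 6, 6]

Derivation:
Element change: A[1] -1 -> 5, delta = 6
For k < 1: P[k] unchanged, delta_P[k] = 0
For k >= 1: P[k] shifts by exactly 6
Delta array: [0, 6, 6, 6, 6, 6]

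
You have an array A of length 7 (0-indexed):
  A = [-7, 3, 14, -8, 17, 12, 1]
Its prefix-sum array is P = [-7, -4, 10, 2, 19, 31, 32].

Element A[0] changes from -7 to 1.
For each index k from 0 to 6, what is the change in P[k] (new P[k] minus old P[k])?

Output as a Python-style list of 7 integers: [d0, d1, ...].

Answer: [8, 8, 8, 8, 8, 8, 8]

Derivation:
Element change: A[0] -7 -> 1, delta = 8
For k < 0: P[k] unchanged, delta_P[k] = 0
For k >= 0: P[k] shifts by exactly 8
Delta array: [8, 8, 8, 8, 8, 8, 8]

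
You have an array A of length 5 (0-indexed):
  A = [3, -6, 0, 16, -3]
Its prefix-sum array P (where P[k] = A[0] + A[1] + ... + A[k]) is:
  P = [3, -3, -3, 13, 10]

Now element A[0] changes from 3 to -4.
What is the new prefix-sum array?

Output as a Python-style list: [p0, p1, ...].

Answer: [-4, -10, -10, 6, 3]

Derivation:
Change: A[0] 3 -> -4, delta = -7
P[k] for k < 0: unchanged (A[0] not included)
P[k] for k >= 0: shift by delta = -7
  P[0] = 3 + -7 = -4
  P[1] = -3 + -7 = -10
  P[2] = -3 + -7 = -10
  P[3] = 13 + -7 = 6
  P[4] = 10 + -7 = 3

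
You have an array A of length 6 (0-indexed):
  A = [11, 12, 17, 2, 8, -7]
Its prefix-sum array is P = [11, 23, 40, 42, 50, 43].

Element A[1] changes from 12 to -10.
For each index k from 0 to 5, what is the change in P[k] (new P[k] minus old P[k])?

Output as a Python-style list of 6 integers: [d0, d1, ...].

Element change: A[1] 12 -> -10, delta = -22
For k < 1: P[k] unchanged, delta_P[k] = 0
For k >= 1: P[k] shifts by exactly -22
Delta array: [0, -22, -22, -22, -22, -22]

Answer: [0, -22, -22, -22, -22, -22]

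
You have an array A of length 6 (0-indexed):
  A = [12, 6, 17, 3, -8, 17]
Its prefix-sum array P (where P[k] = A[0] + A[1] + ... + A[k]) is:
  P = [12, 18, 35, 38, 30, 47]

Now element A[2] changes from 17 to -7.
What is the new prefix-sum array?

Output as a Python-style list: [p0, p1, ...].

Change: A[2] 17 -> -7, delta = -24
P[k] for k < 2: unchanged (A[2] not included)
P[k] for k >= 2: shift by delta = -24
  P[0] = 12 + 0 = 12
  P[1] = 18 + 0 = 18
  P[2] = 35 + -24 = 11
  P[3] = 38 + -24 = 14
  P[4] = 30 + -24 = 6
  P[5] = 47 + -24 = 23

Answer: [12, 18, 11, 14, 6, 23]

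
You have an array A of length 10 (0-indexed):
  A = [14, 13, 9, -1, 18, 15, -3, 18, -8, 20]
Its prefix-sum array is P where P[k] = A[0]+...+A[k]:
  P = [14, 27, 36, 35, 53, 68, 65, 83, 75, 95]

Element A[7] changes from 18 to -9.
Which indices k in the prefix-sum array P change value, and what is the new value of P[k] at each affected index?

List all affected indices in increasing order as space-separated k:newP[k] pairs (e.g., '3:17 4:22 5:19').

P[k] = A[0] + ... + A[k]
P[k] includes A[7] iff k >= 7
Affected indices: 7, 8, ..., 9; delta = -27
  P[7]: 83 + -27 = 56
  P[8]: 75 + -27 = 48
  P[9]: 95 + -27 = 68

Answer: 7:56 8:48 9:68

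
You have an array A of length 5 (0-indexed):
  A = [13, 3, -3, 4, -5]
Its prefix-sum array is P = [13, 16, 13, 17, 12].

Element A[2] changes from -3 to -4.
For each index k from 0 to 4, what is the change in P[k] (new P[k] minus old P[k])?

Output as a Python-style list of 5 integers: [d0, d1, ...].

Element change: A[2] -3 -> -4, delta = -1
For k < 2: P[k] unchanged, delta_P[k] = 0
For k >= 2: P[k] shifts by exactly -1
Delta array: [0, 0, -1, -1, -1]

Answer: [0, 0, -1, -1, -1]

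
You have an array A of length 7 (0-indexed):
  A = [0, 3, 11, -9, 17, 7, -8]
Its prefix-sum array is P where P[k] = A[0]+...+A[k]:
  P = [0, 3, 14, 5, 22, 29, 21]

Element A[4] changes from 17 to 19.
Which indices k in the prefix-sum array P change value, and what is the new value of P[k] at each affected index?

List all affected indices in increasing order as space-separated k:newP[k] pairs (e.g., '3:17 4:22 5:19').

P[k] = A[0] + ... + A[k]
P[k] includes A[4] iff k >= 4
Affected indices: 4, 5, ..., 6; delta = 2
  P[4]: 22 + 2 = 24
  P[5]: 29 + 2 = 31
  P[6]: 21 + 2 = 23

Answer: 4:24 5:31 6:23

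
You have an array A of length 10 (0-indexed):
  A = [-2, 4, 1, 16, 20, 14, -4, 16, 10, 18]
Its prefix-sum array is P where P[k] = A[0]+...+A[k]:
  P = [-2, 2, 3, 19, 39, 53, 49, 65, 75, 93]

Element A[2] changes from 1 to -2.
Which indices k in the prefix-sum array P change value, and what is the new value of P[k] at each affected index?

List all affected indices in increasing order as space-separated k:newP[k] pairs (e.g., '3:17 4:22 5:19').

P[k] = A[0] + ... + A[k]
P[k] includes A[2] iff k >= 2
Affected indices: 2, 3, ..., 9; delta = -3
  P[2]: 3 + -3 = 0
  P[3]: 19 + -3 = 16
  P[4]: 39 + -3 = 36
  P[5]: 53 + -3 = 50
  P[6]: 49 + -3 = 46
  P[7]: 65 + -3 = 62
  P[8]: 75 + -3 = 72
  P[9]: 93 + -3 = 90

Answer: 2:0 3:16 4:36 5:50 6:46 7:62 8:72 9:90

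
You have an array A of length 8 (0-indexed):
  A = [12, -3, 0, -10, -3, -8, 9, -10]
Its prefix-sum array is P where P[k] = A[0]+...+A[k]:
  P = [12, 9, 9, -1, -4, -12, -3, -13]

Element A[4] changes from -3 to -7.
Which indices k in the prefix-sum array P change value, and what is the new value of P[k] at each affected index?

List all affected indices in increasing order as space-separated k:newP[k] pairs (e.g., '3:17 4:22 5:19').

Answer: 4:-8 5:-16 6:-7 7:-17

Derivation:
P[k] = A[0] + ... + A[k]
P[k] includes A[4] iff k >= 4
Affected indices: 4, 5, ..., 7; delta = -4
  P[4]: -4 + -4 = -8
  P[5]: -12 + -4 = -16
  P[6]: -3 + -4 = -7
  P[7]: -13 + -4 = -17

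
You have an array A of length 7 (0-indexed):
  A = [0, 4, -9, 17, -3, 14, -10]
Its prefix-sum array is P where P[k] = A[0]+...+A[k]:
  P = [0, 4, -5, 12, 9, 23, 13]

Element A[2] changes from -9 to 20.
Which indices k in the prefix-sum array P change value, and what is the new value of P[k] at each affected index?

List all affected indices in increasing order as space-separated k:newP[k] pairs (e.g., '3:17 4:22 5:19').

P[k] = A[0] + ... + A[k]
P[k] includes A[2] iff k >= 2
Affected indices: 2, 3, ..., 6; delta = 29
  P[2]: -5 + 29 = 24
  P[3]: 12 + 29 = 41
  P[4]: 9 + 29 = 38
  P[5]: 23 + 29 = 52
  P[6]: 13 + 29 = 42

Answer: 2:24 3:41 4:38 5:52 6:42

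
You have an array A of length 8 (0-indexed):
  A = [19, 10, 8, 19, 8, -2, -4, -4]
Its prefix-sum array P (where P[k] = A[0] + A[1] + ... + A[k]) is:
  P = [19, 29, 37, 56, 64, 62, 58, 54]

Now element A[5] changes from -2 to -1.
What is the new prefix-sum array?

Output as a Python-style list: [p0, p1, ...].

Change: A[5] -2 -> -1, delta = 1
P[k] for k < 5: unchanged (A[5] not included)
P[k] for k >= 5: shift by delta = 1
  P[0] = 19 + 0 = 19
  P[1] = 29 + 0 = 29
  P[2] = 37 + 0 = 37
  P[3] = 56 + 0 = 56
  P[4] = 64 + 0 = 64
  P[5] = 62 + 1 = 63
  P[6] = 58 + 1 = 59
  P[7] = 54 + 1 = 55

Answer: [19, 29, 37, 56, 64, 63, 59, 55]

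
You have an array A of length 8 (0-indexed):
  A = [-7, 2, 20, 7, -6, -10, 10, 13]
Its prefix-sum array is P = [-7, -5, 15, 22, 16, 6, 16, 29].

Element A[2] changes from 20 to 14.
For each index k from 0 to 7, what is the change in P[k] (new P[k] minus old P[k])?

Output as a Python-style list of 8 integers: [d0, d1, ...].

Element change: A[2] 20 -> 14, delta = -6
For k < 2: P[k] unchanged, delta_P[k] = 0
For k >= 2: P[k] shifts by exactly -6
Delta array: [0, 0, -6, -6, -6, -6, -6, -6]

Answer: [0, 0, -6, -6, -6, -6, -6, -6]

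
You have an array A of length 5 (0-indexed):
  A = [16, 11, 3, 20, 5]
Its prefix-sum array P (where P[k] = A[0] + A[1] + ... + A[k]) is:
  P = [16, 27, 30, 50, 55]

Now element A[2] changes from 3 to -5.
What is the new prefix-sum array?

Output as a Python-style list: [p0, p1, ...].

Answer: [16, 27, 22, 42, 47]

Derivation:
Change: A[2] 3 -> -5, delta = -8
P[k] for k < 2: unchanged (A[2] not included)
P[k] for k >= 2: shift by delta = -8
  P[0] = 16 + 0 = 16
  P[1] = 27 + 0 = 27
  P[2] = 30 + -8 = 22
  P[3] = 50 + -8 = 42
  P[4] = 55 + -8 = 47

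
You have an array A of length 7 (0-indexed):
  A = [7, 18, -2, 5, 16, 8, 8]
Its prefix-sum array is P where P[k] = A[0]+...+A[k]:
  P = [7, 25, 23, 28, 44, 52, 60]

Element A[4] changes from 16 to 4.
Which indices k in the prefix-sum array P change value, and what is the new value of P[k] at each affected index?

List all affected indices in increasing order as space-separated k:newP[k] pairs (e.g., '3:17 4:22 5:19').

Answer: 4:32 5:40 6:48

Derivation:
P[k] = A[0] + ... + A[k]
P[k] includes A[4] iff k >= 4
Affected indices: 4, 5, ..., 6; delta = -12
  P[4]: 44 + -12 = 32
  P[5]: 52 + -12 = 40
  P[6]: 60 + -12 = 48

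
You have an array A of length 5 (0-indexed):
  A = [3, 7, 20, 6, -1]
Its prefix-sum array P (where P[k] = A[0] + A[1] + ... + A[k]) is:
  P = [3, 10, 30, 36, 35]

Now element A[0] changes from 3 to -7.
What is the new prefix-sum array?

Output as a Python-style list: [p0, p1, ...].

Answer: [-7, 0, 20, 26, 25]

Derivation:
Change: A[0] 3 -> -7, delta = -10
P[k] for k < 0: unchanged (A[0] not included)
P[k] for k >= 0: shift by delta = -10
  P[0] = 3 + -10 = -7
  P[1] = 10 + -10 = 0
  P[2] = 30 + -10 = 20
  P[3] = 36 + -10 = 26
  P[4] = 35 + -10 = 25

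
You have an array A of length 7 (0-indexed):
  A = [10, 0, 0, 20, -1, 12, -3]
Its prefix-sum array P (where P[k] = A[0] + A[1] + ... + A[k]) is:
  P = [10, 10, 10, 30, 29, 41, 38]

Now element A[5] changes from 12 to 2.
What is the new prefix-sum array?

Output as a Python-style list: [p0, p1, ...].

Change: A[5] 12 -> 2, delta = -10
P[k] for k < 5: unchanged (A[5] not included)
P[k] for k >= 5: shift by delta = -10
  P[0] = 10 + 0 = 10
  P[1] = 10 + 0 = 10
  P[2] = 10 + 0 = 10
  P[3] = 30 + 0 = 30
  P[4] = 29 + 0 = 29
  P[5] = 41 + -10 = 31
  P[6] = 38 + -10 = 28

Answer: [10, 10, 10, 30, 29, 31, 28]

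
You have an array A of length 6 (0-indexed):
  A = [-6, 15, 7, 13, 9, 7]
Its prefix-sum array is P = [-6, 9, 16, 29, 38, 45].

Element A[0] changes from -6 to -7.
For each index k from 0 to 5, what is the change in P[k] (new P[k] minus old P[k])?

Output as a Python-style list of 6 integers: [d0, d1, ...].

Element change: A[0] -6 -> -7, delta = -1
For k < 0: P[k] unchanged, delta_P[k] = 0
For k >= 0: P[k] shifts by exactly -1
Delta array: [-1, -1, -1, -1, -1, -1]

Answer: [-1, -1, -1, -1, -1, -1]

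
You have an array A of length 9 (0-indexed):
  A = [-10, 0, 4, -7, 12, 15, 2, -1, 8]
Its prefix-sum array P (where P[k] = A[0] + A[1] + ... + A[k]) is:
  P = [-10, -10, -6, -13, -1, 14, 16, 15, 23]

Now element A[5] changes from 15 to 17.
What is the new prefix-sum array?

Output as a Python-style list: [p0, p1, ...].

Change: A[5] 15 -> 17, delta = 2
P[k] for k < 5: unchanged (A[5] not included)
P[k] for k >= 5: shift by delta = 2
  P[0] = -10 + 0 = -10
  P[1] = -10 + 0 = -10
  P[2] = -6 + 0 = -6
  P[3] = -13 + 0 = -13
  P[4] = -1 + 0 = -1
  P[5] = 14 + 2 = 16
  P[6] = 16 + 2 = 18
  P[7] = 15 + 2 = 17
  P[8] = 23 + 2 = 25

Answer: [-10, -10, -6, -13, -1, 16, 18, 17, 25]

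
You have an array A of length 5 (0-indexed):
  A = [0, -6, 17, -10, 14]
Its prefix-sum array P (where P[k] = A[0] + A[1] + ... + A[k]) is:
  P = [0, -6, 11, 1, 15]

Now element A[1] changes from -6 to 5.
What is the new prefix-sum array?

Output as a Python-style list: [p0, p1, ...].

Answer: [0, 5, 22, 12, 26]

Derivation:
Change: A[1] -6 -> 5, delta = 11
P[k] for k < 1: unchanged (A[1] not included)
P[k] for k >= 1: shift by delta = 11
  P[0] = 0 + 0 = 0
  P[1] = -6 + 11 = 5
  P[2] = 11 + 11 = 22
  P[3] = 1 + 11 = 12
  P[4] = 15 + 11 = 26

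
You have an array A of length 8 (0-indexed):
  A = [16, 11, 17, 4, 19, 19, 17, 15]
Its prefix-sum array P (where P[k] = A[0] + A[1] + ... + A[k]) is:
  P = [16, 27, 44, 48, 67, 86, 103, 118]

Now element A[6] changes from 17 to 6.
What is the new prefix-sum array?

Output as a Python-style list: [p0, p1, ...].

Answer: [16, 27, 44, 48, 67, 86, 92, 107]

Derivation:
Change: A[6] 17 -> 6, delta = -11
P[k] for k < 6: unchanged (A[6] not included)
P[k] for k >= 6: shift by delta = -11
  P[0] = 16 + 0 = 16
  P[1] = 27 + 0 = 27
  P[2] = 44 + 0 = 44
  P[3] = 48 + 0 = 48
  P[4] = 67 + 0 = 67
  P[5] = 86 + 0 = 86
  P[6] = 103 + -11 = 92
  P[7] = 118 + -11 = 107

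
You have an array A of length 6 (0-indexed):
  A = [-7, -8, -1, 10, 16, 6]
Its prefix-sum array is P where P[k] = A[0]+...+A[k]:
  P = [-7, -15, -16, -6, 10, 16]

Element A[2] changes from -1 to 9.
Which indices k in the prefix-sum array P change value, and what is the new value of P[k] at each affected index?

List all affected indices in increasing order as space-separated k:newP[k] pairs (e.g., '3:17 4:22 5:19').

P[k] = A[0] + ... + A[k]
P[k] includes A[2] iff k >= 2
Affected indices: 2, 3, ..., 5; delta = 10
  P[2]: -16 + 10 = -6
  P[3]: -6 + 10 = 4
  P[4]: 10 + 10 = 20
  P[5]: 16 + 10 = 26

Answer: 2:-6 3:4 4:20 5:26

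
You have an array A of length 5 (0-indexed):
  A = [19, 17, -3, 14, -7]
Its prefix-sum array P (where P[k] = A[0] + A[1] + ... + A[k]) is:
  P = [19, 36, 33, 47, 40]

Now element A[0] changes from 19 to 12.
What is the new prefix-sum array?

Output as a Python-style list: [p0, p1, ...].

Answer: [12, 29, 26, 40, 33]

Derivation:
Change: A[0] 19 -> 12, delta = -7
P[k] for k < 0: unchanged (A[0] not included)
P[k] for k >= 0: shift by delta = -7
  P[0] = 19 + -7 = 12
  P[1] = 36 + -7 = 29
  P[2] = 33 + -7 = 26
  P[3] = 47 + -7 = 40
  P[4] = 40 + -7 = 33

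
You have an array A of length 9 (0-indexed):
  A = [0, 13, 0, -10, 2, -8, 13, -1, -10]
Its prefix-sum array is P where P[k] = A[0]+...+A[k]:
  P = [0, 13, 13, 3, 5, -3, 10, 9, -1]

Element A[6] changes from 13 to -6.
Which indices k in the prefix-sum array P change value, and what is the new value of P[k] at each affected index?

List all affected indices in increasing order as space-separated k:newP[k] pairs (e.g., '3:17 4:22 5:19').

Answer: 6:-9 7:-10 8:-20

Derivation:
P[k] = A[0] + ... + A[k]
P[k] includes A[6] iff k >= 6
Affected indices: 6, 7, ..., 8; delta = -19
  P[6]: 10 + -19 = -9
  P[7]: 9 + -19 = -10
  P[8]: -1 + -19 = -20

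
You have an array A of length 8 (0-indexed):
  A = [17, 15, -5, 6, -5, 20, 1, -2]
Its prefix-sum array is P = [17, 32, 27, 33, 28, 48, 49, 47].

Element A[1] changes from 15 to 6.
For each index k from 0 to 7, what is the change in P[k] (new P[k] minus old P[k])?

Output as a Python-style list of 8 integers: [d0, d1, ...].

Element change: A[1] 15 -> 6, delta = -9
For k < 1: P[k] unchanged, delta_P[k] = 0
For k >= 1: P[k] shifts by exactly -9
Delta array: [0, -9, -9, -9, -9, -9, -9, -9]

Answer: [0, -9, -9, -9, -9, -9, -9, -9]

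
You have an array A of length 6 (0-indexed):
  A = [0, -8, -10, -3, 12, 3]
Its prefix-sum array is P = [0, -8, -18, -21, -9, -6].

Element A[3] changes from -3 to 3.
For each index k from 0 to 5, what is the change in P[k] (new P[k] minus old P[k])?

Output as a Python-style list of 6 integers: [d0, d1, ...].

Element change: A[3] -3 -> 3, delta = 6
For k < 3: P[k] unchanged, delta_P[k] = 0
For k >= 3: P[k] shifts by exactly 6
Delta array: [0, 0, 0, 6, 6, 6]

Answer: [0, 0, 0, 6, 6, 6]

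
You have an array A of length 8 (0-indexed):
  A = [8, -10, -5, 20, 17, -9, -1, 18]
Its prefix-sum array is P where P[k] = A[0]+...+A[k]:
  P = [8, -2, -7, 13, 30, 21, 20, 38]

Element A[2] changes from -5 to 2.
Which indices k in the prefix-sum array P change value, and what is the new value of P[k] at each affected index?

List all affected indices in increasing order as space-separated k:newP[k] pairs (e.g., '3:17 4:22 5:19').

Answer: 2:0 3:20 4:37 5:28 6:27 7:45

Derivation:
P[k] = A[0] + ... + A[k]
P[k] includes A[2] iff k >= 2
Affected indices: 2, 3, ..., 7; delta = 7
  P[2]: -7 + 7 = 0
  P[3]: 13 + 7 = 20
  P[4]: 30 + 7 = 37
  P[5]: 21 + 7 = 28
  P[6]: 20 + 7 = 27
  P[7]: 38 + 7 = 45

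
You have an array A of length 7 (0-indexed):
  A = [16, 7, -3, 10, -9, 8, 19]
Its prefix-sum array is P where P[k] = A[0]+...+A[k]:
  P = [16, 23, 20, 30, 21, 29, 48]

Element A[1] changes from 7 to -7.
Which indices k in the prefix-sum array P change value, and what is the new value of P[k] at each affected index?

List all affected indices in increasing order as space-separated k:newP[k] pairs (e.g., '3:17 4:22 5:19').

Answer: 1:9 2:6 3:16 4:7 5:15 6:34

Derivation:
P[k] = A[0] + ... + A[k]
P[k] includes A[1] iff k >= 1
Affected indices: 1, 2, ..., 6; delta = -14
  P[1]: 23 + -14 = 9
  P[2]: 20 + -14 = 6
  P[3]: 30 + -14 = 16
  P[4]: 21 + -14 = 7
  P[5]: 29 + -14 = 15
  P[6]: 48 + -14 = 34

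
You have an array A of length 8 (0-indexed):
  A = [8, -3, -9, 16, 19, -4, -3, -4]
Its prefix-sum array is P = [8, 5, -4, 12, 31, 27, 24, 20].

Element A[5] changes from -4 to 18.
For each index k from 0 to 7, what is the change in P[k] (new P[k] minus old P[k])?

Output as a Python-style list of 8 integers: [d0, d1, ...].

Answer: [0, 0, 0, 0, 0, 22, 22, 22]

Derivation:
Element change: A[5] -4 -> 18, delta = 22
For k < 5: P[k] unchanged, delta_P[k] = 0
For k >= 5: P[k] shifts by exactly 22
Delta array: [0, 0, 0, 0, 0, 22, 22, 22]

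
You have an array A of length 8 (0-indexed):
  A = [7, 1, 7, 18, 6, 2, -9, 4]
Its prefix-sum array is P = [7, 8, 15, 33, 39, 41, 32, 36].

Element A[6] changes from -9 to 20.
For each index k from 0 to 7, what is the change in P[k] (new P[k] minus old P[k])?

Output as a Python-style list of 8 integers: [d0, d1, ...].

Element change: A[6] -9 -> 20, delta = 29
For k < 6: P[k] unchanged, delta_P[k] = 0
For k >= 6: P[k] shifts by exactly 29
Delta array: [0, 0, 0, 0, 0, 0, 29, 29]

Answer: [0, 0, 0, 0, 0, 0, 29, 29]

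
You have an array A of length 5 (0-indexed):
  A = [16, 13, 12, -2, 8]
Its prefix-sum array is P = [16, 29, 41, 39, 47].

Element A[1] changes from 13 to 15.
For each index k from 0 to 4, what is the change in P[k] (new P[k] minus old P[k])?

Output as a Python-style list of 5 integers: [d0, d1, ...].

Element change: A[1] 13 -> 15, delta = 2
For k < 1: P[k] unchanged, delta_P[k] = 0
For k >= 1: P[k] shifts by exactly 2
Delta array: [0, 2, 2, 2, 2]

Answer: [0, 2, 2, 2, 2]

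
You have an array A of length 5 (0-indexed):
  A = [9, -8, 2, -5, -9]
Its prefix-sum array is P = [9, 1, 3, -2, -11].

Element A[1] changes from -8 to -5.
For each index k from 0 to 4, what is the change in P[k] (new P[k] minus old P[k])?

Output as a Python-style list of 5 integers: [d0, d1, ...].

Element change: A[1] -8 -> -5, delta = 3
For k < 1: P[k] unchanged, delta_P[k] = 0
For k >= 1: P[k] shifts by exactly 3
Delta array: [0, 3, 3, 3, 3]

Answer: [0, 3, 3, 3, 3]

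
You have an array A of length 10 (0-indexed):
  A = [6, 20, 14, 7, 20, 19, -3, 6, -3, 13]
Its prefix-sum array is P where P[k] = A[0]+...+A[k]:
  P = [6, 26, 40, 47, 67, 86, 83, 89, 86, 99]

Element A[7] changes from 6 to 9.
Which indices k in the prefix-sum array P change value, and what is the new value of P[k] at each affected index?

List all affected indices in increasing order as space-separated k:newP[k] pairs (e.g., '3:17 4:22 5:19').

Answer: 7:92 8:89 9:102

Derivation:
P[k] = A[0] + ... + A[k]
P[k] includes A[7] iff k >= 7
Affected indices: 7, 8, ..., 9; delta = 3
  P[7]: 89 + 3 = 92
  P[8]: 86 + 3 = 89
  P[9]: 99 + 3 = 102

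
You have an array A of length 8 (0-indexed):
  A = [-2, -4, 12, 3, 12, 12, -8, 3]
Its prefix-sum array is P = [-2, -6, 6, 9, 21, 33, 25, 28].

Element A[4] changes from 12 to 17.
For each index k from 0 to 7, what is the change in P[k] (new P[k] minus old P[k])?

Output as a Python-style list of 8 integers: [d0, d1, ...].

Element change: A[4] 12 -> 17, delta = 5
For k < 4: P[k] unchanged, delta_P[k] = 0
For k >= 4: P[k] shifts by exactly 5
Delta array: [0, 0, 0, 0, 5, 5, 5, 5]

Answer: [0, 0, 0, 0, 5, 5, 5, 5]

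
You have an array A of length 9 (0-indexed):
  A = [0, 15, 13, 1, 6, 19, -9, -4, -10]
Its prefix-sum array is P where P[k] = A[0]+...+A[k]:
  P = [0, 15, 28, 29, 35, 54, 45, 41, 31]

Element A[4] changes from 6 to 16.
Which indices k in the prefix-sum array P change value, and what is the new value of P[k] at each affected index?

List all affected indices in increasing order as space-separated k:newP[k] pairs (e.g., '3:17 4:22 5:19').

P[k] = A[0] + ... + A[k]
P[k] includes A[4] iff k >= 4
Affected indices: 4, 5, ..., 8; delta = 10
  P[4]: 35 + 10 = 45
  P[5]: 54 + 10 = 64
  P[6]: 45 + 10 = 55
  P[7]: 41 + 10 = 51
  P[8]: 31 + 10 = 41

Answer: 4:45 5:64 6:55 7:51 8:41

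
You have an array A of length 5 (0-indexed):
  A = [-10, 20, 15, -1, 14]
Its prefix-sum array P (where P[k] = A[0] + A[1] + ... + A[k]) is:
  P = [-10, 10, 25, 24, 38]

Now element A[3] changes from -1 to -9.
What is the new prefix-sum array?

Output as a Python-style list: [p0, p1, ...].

Answer: [-10, 10, 25, 16, 30]

Derivation:
Change: A[3] -1 -> -9, delta = -8
P[k] for k < 3: unchanged (A[3] not included)
P[k] for k >= 3: shift by delta = -8
  P[0] = -10 + 0 = -10
  P[1] = 10 + 0 = 10
  P[2] = 25 + 0 = 25
  P[3] = 24 + -8 = 16
  P[4] = 38 + -8 = 30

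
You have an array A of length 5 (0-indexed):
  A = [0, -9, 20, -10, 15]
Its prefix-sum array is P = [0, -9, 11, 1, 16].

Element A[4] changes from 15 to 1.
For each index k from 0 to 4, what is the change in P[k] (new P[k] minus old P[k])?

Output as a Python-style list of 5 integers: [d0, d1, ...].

Element change: A[4] 15 -> 1, delta = -14
For k < 4: P[k] unchanged, delta_P[k] = 0
For k >= 4: P[k] shifts by exactly -14
Delta array: [0, 0, 0, 0, -14]

Answer: [0, 0, 0, 0, -14]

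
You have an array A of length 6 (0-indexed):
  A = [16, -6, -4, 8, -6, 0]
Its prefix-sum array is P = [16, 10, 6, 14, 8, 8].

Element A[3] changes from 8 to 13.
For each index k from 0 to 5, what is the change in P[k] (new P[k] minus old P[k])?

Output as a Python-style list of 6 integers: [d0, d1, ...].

Answer: [0, 0, 0, 5, 5, 5]

Derivation:
Element change: A[3] 8 -> 13, delta = 5
For k < 3: P[k] unchanged, delta_P[k] = 0
For k >= 3: P[k] shifts by exactly 5
Delta array: [0, 0, 0, 5, 5, 5]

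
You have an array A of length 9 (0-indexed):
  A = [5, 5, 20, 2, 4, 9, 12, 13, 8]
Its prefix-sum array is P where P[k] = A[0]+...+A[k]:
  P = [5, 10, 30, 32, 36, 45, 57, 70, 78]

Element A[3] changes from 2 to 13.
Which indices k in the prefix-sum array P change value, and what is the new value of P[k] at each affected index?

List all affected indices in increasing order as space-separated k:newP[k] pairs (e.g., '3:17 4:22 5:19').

P[k] = A[0] + ... + A[k]
P[k] includes A[3] iff k >= 3
Affected indices: 3, 4, ..., 8; delta = 11
  P[3]: 32 + 11 = 43
  P[4]: 36 + 11 = 47
  P[5]: 45 + 11 = 56
  P[6]: 57 + 11 = 68
  P[7]: 70 + 11 = 81
  P[8]: 78 + 11 = 89

Answer: 3:43 4:47 5:56 6:68 7:81 8:89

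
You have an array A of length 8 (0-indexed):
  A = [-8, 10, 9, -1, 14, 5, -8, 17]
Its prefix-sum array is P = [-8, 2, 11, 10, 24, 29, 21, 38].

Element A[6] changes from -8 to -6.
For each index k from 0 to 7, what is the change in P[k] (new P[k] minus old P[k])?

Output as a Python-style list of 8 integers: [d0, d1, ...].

Element change: A[6] -8 -> -6, delta = 2
For k < 6: P[k] unchanged, delta_P[k] = 0
For k >= 6: P[k] shifts by exactly 2
Delta array: [0, 0, 0, 0, 0, 0, 2, 2]

Answer: [0, 0, 0, 0, 0, 0, 2, 2]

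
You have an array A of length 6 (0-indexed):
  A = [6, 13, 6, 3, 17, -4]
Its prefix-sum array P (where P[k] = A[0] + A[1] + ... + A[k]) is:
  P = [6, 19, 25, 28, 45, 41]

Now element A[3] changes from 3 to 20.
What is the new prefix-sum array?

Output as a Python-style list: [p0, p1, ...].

Change: A[3] 3 -> 20, delta = 17
P[k] for k < 3: unchanged (A[3] not included)
P[k] for k >= 3: shift by delta = 17
  P[0] = 6 + 0 = 6
  P[1] = 19 + 0 = 19
  P[2] = 25 + 0 = 25
  P[3] = 28 + 17 = 45
  P[4] = 45 + 17 = 62
  P[5] = 41 + 17 = 58

Answer: [6, 19, 25, 45, 62, 58]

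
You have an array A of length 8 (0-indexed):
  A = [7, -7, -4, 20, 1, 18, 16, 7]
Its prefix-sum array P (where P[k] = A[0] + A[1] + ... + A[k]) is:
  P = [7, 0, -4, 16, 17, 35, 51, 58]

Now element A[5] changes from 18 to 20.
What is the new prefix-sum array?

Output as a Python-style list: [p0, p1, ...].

Answer: [7, 0, -4, 16, 17, 37, 53, 60]

Derivation:
Change: A[5] 18 -> 20, delta = 2
P[k] for k < 5: unchanged (A[5] not included)
P[k] for k >= 5: shift by delta = 2
  P[0] = 7 + 0 = 7
  P[1] = 0 + 0 = 0
  P[2] = -4 + 0 = -4
  P[3] = 16 + 0 = 16
  P[4] = 17 + 0 = 17
  P[5] = 35 + 2 = 37
  P[6] = 51 + 2 = 53
  P[7] = 58 + 2 = 60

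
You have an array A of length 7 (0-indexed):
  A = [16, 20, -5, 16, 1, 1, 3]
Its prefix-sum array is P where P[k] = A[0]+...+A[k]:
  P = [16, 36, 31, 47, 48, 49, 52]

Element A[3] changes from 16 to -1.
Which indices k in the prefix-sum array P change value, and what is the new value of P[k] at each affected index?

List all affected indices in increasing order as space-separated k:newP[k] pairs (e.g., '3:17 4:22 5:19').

P[k] = A[0] + ... + A[k]
P[k] includes A[3] iff k >= 3
Affected indices: 3, 4, ..., 6; delta = -17
  P[3]: 47 + -17 = 30
  P[4]: 48 + -17 = 31
  P[5]: 49 + -17 = 32
  P[6]: 52 + -17 = 35

Answer: 3:30 4:31 5:32 6:35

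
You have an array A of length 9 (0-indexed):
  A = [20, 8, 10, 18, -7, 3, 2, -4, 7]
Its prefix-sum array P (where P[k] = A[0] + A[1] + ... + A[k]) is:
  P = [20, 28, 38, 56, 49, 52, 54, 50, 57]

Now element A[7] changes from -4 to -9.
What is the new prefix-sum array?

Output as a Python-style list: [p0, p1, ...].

Answer: [20, 28, 38, 56, 49, 52, 54, 45, 52]

Derivation:
Change: A[7] -4 -> -9, delta = -5
P[k] for k < 7: unchanged (A[7] not included)
P[k] for k >= 7: shift by delta = -5
  P[0] = 20 + 0 = 20
  P[1] = 28 + 0 = 28
  P[2] = 38 + 0 = 38
  P[3] = 56 + 0 = 56
  P[4] = 49 + 0 = 49
  P[5] = 52 + 0 = 52
  P[6] = 54 + 0 = 54
  P[7] = 50 + -5 = 45
  P[8] = 57 + -5 = 52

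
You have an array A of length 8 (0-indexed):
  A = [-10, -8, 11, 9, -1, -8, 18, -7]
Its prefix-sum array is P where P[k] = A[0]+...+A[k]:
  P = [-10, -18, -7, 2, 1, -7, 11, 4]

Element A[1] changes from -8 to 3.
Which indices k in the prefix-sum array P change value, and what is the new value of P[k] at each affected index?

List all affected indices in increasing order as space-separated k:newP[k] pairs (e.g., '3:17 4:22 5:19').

P[k] = A[0] + ... + A[k]
P[k] includes A[1] iff k >= 1
Affected indices: 1, 2, ..., 7; delta = 11
  P[1]: -18 + 11 = -7
  P[2]: -7 + 11 = 4
  P[3]: 2 + 11 = 13
  P[4]: 1 + 11 = 12
  P[5]: -7 + 11 = 4
  P[6]: 11 + 11 = 22
  P[7]: 4 + 11 = 15

Answer: 1:-7 2:4 3:13 4:12 5:4 6:22 7:15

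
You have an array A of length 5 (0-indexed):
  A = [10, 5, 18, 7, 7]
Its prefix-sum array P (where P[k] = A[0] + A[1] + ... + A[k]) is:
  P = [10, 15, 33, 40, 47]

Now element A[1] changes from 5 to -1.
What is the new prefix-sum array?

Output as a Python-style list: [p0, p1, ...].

Change: A[1] 5 -> -1, delta = -6
P[k] for k < 1: unchanged (A[1] not included)
P[k] for k >= 1: shift by delta = -6
  P[0] = 10 + 0 = 10
  P[1] = 15 + -6 = 9
  P[2] = 33 + -6 = 27
  P[3] = 40 + -6 = 34
  P[4] = 47 + -6 = 41

Answer: [10, 9, 27, 34, 41]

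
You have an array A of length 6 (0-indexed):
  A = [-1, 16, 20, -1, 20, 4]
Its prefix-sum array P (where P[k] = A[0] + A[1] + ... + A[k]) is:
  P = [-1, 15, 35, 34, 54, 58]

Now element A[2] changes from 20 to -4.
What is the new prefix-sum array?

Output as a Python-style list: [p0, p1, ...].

Answer: [-1, 15, 11, 10, 30, 34]

Derivation:
Change: A[2] 20 -> -4, delta = -24
P[k] for k < 2: unchanged (A[2] not included)
P[k] for k >= 2: shift by delta = -24
  P[0] = -1 + 0 = -1
  P[1] = 15 + 0 = 15
  P[2] = 35 + -24 = 11
  P[3] = 34 + -24 = 10
  P[4] = 54 + -24 = 30
  P[5] = 58 + -24 = 34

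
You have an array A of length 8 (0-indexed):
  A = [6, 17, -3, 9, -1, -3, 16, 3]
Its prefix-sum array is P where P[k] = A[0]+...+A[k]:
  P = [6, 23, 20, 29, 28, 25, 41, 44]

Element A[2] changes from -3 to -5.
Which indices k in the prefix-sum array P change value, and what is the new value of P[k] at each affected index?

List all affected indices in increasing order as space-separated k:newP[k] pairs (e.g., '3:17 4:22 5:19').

P[k] = A[0] + ... + A[k]
P[k] includes A[2] iff k >= 2
Affected indices: 2, 3, ..., 7; delta = -2
  P[2]: 20 + -2 = 18
  P[3]: 29 + -2 = 27
  P[4]: 28 + -2 = 26
  P[5]: 25 + -2 = 23
  P[6]: 41 + -2 = 39
  P[7]: 44 + -2 = 42

Answer: 2:18 3:27 4:26 5:23 6:39 7:42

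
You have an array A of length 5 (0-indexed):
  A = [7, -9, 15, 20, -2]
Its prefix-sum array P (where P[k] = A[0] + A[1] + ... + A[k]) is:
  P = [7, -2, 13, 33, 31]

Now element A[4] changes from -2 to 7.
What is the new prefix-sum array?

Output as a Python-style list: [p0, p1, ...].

Change: A[4] -2 -> 7, delta = 9
P[k] for k < 4: unchanged (A[4] not included)
P[k] for k >= 4: shift by delta = 9
  P[0] = 7 + 0 = 7
  P[1] = -2 + 0 = -2
  P[2] = 13 + 0 = 13
  P[3] = 33 + 0 = 33
  P[4] = 31 + 9 = 40

Answer: [7, -2, 13, 33, 40]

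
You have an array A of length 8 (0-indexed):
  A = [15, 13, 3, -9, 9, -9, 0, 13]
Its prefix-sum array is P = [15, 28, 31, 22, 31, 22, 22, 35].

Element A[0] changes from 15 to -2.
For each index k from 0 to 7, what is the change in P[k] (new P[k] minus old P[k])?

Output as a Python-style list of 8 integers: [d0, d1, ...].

Answer: [-17, -17, -17, -17, -17, -17, -17, -17]

Derivation:
Element change: A[0] 15 -> -2, delta = -17
For k < 0: P[k] unchanged, delta_P[k] = 0
For k >= 0: P[k] shifts by exactly -17
Delta array: [-17, -17, -17, -17, -17, -17, -17, -17]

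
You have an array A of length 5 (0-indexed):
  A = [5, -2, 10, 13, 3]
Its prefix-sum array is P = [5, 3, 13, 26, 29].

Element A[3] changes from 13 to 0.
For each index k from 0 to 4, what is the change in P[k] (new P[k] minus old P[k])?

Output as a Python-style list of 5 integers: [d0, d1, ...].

Answer: [0, 0, 0, -13, -13]

Derivation:
Element change: A[3] 13 -> 0, delta = -13
For k < 3: P[k] unchanged, delta_P[k] = 0
For k >= 3: P[k] shifts by exactly -13
Delta array: [0, 0, 0, -13, -13]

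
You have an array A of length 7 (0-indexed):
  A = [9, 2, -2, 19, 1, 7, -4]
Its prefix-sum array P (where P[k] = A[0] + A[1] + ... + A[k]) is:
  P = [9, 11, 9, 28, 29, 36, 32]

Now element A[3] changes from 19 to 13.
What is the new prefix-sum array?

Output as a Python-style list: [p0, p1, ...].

Answer: [9, 11, 9, 22, 23, 30, 26]

Derivation:
Change: A[3] 19 -> 13, delta = -6
P[k] for k < 3: unchanged (A[3] not included)
P[k] for k >= 3: shift by delta = -6
  P[0] = 9 + 0 = 9
  P[1] = 11 + 0 = 11
  P[2] = 9 + 0 = 9
  P[3] = 28 + -6 = 22
  P[4] = 29 + -6 = 23
  P[5] = 36 + -6 = 30
  P[6] = 32 + -6 = 26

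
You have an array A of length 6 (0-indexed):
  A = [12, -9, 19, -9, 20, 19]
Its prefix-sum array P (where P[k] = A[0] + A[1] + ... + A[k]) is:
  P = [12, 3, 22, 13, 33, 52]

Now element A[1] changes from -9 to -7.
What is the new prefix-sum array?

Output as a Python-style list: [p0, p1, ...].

Change: A[1] -9 -> -7, delta = 2
P[k] for k < 1: unchanged (A[1] not included)
P[k] for k >= 1: shift by delta = 2
  P[0] = 12 + 0 = 12
  P[1] = 3 + 2 = 5
  P[2] = 22 + 2 = 24
  P[3] = 13 + 2 = 15
  P[4] = 33 + 2 = 35
  P[5] = 52 + 2 = 54

Answer: [12, 5, 24, 15, 35, 54]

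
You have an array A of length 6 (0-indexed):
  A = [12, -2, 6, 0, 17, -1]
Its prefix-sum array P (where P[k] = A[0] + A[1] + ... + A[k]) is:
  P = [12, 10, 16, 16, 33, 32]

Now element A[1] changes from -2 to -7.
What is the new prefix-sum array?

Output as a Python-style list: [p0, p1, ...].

Change: A[1] -2 -> -7, delta = -5
P[k] for k < 1: unchanged (A[1] not included)
P[k] for k >= 1: shift by delta = -5
  P[0] = 12 + 0 = 12
  P[1] = 10 + -5 = 5
  P[2] = 16 + -5 = 11
  P[3] = 16 + -5 = 11
  P[4] = 33 + -5 = 28
  P[5] = 32 + -5 = 27

Answer: [12, 5, 11, 11, 28, 27]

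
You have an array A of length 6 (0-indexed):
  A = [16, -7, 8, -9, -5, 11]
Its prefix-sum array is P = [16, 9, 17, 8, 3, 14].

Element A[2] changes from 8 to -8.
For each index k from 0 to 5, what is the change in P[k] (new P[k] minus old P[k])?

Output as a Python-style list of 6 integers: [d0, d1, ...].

Answer: [0, 0, -16, -16, -16, -16]

Derivation:
Element change: A[2] 8 -> -8, delta = -16
For k < 2: P[k] unchanged, delta_P[k] = 0
For k >= 2: P[k] shifts by exactly -16
Delta array: [0, 0, -16, -16, -16, -16]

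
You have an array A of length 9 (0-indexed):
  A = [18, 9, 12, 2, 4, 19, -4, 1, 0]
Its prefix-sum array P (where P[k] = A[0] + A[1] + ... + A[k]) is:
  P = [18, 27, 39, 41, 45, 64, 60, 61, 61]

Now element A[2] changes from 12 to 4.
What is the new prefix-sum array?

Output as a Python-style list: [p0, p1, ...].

Change: A[2] 12 -> 4, delta = -8
P[k] for k < 2: unchanged (A[2] not included)
P[k] for k >= 2: shift by delta = -8
  P[0] = 18 + 0 = 18
  P[1] = 27 + 0 = 27
  P[2] = 39 + -8 = 31
  P[3] = 41 + -8 = 33
  P[4] = 45 + -8 = 37
  P[5] = 64 + -8 = 56
  P[6] = 60 + -8 = 52
  P[7] = 61 + -8 = 53
  P[8] = 61 + -8 = 53

Answer: [18, 27, 31, 33, 37, 56, 52, 53, 53]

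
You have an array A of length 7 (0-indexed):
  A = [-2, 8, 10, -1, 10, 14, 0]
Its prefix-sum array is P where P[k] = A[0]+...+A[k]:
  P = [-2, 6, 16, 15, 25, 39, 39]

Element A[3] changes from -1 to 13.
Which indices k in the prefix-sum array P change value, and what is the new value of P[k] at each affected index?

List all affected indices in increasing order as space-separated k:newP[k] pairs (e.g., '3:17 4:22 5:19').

P[k] = A[0] + ... + A[k]
P[k] includes A[3] iff k >= 3
Affected indices: 3, 4, ..., 6; delta = 14
  P[3]: 15 + 14 = 29
  P[4]: 25 + 14 = 39
  P[5]: 39 + 14 = 53
  P[6]: 39 + 14 = 53

Answer: 3:29 4:39 5:53 6:53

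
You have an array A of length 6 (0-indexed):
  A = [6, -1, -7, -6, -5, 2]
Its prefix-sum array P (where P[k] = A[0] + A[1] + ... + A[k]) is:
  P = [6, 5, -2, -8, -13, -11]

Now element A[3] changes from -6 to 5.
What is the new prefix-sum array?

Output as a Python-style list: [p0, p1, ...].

Change: A[3] -6 -> 5, delta = 11
P[k] for k < 3: unchanged (A[3] not included)
P[k] for k >= 3: shift by delta = 11
  P[0] = 6 + 0 = 6
  P[1] = 5 + 0 = 5
  P[2] = -2 + 0 = -2
  P[3] = -8 + 11 = 3
  P[4] = -13 + 11 = -2
  P[5] = -11 + 11 = 0

Answer: [6, 5, -2, 3, -2, 0]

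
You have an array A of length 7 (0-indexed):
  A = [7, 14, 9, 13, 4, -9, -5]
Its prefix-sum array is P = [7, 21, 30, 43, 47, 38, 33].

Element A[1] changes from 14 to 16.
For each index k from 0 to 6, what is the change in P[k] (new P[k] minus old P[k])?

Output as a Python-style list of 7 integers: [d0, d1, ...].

Answer: [0, 2, 2, 2, 2, 2, 2]

Derivation:
Element change: A[1] 14 -> 16, delta = 2
For k < 1: P[k] unchanged, delta_P[k] = 0
For k >= 1: P[k] shifts by exactly 2
Delta array: [0, 2, 2, 2, 2, 2, 2]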